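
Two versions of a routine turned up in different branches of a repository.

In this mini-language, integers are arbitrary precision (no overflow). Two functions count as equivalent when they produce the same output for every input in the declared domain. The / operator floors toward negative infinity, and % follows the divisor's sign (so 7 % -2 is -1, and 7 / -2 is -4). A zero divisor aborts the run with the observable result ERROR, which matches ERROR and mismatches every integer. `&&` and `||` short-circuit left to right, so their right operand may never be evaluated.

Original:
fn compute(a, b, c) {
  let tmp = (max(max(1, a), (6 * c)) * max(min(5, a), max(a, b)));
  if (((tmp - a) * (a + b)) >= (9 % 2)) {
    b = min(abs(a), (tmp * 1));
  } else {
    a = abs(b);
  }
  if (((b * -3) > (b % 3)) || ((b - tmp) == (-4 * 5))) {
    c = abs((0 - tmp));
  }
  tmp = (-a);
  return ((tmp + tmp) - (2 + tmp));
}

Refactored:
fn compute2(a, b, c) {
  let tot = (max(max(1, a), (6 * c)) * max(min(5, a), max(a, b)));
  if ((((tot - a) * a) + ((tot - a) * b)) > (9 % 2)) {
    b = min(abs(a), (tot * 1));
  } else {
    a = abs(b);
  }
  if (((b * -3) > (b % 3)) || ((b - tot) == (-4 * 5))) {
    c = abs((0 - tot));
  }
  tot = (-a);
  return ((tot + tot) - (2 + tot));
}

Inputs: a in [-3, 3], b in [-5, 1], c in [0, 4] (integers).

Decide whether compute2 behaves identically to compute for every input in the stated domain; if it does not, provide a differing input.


Not equivalent: a=0, b=1, c=0 separates them (-2 vs -3).
compute: tmp=1, then (((tmp - a) * (a + b)) >= (9 % 2)) is true, then b=0, then (((b * -3) > (b % 3)) || ((b - tmp) == (-4 * 5))) is false, then tmp=0, then returns -2
compute2: tot=1, then ((((tot - a) * a) + ((tot - a) * b)) > (9 % 2)) is false, then a=1, then (((b * -3) > (b % 3)) || ((b - tot) == (-4 * 5))) is false, then tot=-1, then returns -3
verdict: not equivalent; witness: a=0, b=1, c=0


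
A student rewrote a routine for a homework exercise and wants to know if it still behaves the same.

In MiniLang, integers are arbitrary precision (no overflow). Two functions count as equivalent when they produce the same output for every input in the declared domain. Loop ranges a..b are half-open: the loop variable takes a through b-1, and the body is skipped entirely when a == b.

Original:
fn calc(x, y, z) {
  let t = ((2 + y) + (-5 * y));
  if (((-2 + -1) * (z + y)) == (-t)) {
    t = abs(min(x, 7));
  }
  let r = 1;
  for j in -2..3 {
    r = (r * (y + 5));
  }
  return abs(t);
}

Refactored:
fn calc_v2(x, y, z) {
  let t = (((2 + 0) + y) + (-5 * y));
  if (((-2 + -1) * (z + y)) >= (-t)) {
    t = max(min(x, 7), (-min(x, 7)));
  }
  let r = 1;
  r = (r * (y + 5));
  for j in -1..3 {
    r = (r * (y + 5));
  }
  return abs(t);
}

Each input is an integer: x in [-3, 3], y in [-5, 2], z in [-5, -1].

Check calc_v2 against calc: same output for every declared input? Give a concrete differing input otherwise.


Try x=-3, y=-5, z=-5.
calc: t becomes 22; next (((-2 + -1) * (z + y)) == (-t)) evaluates to false; next r becomes 1; next at j=-2:; next r becomes 0; next at j=-1:; next r becomes 0; next at j=0:; next r becomes 0; next at j=1:; next r becomes 0; next at j=2:; next r becomes 0; next final value 22
calc_v2: t becomes 22; next (((-2 + -1) * (z + y)) >= (-t)) evaluates to true; next t becomes 3; next r becomes 1; next r becomes 0; next at j=-1:; next r becomes 0; next at j=0:; next r becomes 0; next at j=1:; next r becomes 0; next at j=2:; next r becomes 0; next final value 3
22 != 3, so the rewrite changes behavior.
verdict: not equivalent; witness: x=-3, y=-5, z=-5


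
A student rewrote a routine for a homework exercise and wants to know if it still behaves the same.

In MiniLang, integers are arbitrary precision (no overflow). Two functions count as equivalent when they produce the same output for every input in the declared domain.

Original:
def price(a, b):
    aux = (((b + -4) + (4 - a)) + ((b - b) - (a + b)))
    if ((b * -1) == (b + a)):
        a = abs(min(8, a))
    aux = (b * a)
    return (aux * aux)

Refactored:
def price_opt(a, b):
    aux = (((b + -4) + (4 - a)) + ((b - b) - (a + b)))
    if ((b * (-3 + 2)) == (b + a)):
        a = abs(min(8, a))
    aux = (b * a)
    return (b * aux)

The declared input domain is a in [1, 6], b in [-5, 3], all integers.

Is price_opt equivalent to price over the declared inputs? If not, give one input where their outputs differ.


Evaluate both at a=2, b=-5.
price: aux = -4; ((b * -1) == (b + a)) -> false; aux = -10; return 100
price_opt: aux = -4; ((b * (-3 + 2)) == (b + a)) -> false; aux = -10; return 50
100 and 50 differ, so these are not the same function on this domain.
verdict: not equivalent; witness: a=2, b=-5


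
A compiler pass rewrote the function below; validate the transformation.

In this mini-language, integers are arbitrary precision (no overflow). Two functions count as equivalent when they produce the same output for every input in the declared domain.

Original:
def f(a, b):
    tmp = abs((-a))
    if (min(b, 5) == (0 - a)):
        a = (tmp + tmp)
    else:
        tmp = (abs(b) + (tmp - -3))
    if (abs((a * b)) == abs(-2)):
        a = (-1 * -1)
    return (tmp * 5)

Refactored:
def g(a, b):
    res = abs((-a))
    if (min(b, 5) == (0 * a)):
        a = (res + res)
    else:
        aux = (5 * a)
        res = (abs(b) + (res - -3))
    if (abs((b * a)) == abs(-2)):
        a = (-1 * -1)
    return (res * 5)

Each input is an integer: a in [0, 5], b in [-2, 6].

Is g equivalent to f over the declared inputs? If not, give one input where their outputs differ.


These are not equivalent — on a=1, b=-1 the outputs split (5 vs 25).
f: tmp := 1 | (min(b, 5) == (0 - a)): true | a := 2 | (abs((a * b)) == abs(-2)): true | a := 1 | result 5
g: res := 1 | (min(b, 5) == (0 * a)): false | aux := 5 | res := 5 | (abs((b * a)) == abs(-2)): false | result 25
verdict: not equivalent; witness: a=1, b=-1


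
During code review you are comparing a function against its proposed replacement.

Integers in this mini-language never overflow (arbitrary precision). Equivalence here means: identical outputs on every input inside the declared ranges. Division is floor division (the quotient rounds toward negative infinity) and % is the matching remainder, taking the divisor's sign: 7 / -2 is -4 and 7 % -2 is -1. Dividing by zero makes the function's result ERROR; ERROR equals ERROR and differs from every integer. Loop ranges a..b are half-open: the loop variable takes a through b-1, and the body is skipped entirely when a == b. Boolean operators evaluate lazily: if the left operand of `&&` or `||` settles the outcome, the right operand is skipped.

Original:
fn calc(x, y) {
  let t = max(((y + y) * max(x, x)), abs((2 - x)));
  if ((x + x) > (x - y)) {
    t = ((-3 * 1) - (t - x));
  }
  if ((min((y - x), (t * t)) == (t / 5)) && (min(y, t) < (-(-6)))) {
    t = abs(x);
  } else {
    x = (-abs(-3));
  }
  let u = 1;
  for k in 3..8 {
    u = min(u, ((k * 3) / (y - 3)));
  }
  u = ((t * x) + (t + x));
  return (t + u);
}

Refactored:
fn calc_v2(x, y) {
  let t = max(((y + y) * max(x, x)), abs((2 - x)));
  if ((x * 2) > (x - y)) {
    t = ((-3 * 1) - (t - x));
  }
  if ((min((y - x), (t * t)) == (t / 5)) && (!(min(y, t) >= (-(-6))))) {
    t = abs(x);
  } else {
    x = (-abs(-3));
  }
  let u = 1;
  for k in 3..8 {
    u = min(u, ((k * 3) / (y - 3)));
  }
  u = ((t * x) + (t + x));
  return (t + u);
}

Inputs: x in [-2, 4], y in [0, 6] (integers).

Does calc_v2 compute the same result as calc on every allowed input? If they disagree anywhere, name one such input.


The two are interchangeable: constant usage differs, and comparison usage differs, and boolean connective usage differs, and arithmetic usage differs, and every declared input agrees.
As a probe, take x=2, y=3: calc runs t becomes 12; next ((x + x) > (x - y)) evaluates to true; next t becomes -13; next ((min((y - x), (t * t)) == (t / 5)) && (min(y, t) < (-(-6)))) evaluates to false; next x becomes -3; next u becomes 1; next at k=3:; next hits division by zero so the output is ERROR; calc_v2 runs t becomes 12; next ((x * 2) > (x - y)) evaluates to true; next t becomes -13; next ((min((y - x), (t * t)) == (t / 5)) && (!(min(y, t) >= (-(-6))))) evaluates to false; next x becomes -3; next u becomes 1; next at k=3:; next hits division by zero so the output is ERROR; both end at ERROR.
Every one of the 49 inputs gives matching results.
verdict: equivalent


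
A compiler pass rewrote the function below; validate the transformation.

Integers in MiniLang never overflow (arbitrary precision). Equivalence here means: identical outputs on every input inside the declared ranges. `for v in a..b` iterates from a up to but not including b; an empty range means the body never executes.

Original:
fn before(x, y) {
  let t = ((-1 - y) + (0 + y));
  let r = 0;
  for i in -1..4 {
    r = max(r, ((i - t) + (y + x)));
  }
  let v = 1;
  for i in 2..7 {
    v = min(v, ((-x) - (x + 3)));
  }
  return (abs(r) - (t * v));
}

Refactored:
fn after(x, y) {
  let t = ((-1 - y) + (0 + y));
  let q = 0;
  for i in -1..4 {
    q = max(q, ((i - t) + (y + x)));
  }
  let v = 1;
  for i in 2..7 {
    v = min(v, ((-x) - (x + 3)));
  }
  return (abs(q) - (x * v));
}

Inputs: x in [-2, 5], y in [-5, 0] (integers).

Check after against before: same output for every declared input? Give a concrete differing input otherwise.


These are not equivalent — on x=-2, y=-5 the outputs split (1 vs 2).
before: t=-1, then r=0, then (i=-1), then r=0, then (i=0), then r=0, then (i=1), then r=0, then (i=2), then r=0, then (i=3), then r=0, then v=1, then (i=2), then v=1, then (i=3), then v=1, then (i=4), then v=1, then (i=5), then v=1, then (i=6), then v=1, then returns 1
after: t=-1, then q=0, then (i=-1), then q=0, then (i=0), then q=0, then (i=1), then q=0, then (i=2), then q=0, then (i=3), then q=0, then v=1, then (i=2), then v=1, then (i=3), then v=1, then (i=4), then v=1, then (i=5), then v=1, then (i=6), then v=1, then returns 2
verdict: not equivalent; witness: x=-2, y=-5


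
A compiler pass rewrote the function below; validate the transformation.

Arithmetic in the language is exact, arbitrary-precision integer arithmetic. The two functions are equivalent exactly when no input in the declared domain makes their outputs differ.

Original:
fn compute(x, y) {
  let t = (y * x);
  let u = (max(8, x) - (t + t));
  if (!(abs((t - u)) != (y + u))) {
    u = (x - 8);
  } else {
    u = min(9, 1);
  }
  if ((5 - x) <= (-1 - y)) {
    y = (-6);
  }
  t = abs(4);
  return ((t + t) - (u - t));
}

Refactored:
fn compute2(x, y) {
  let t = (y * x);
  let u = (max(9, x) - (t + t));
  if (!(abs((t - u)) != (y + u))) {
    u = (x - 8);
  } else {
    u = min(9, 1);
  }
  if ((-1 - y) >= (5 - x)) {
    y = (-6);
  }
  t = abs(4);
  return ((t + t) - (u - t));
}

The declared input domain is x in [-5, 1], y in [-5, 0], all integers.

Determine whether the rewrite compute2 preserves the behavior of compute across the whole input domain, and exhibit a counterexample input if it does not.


Try x=-3, y=-1.
compute: t becomes 3; next u becomes 2; next (!(abs((t - u)) != (y + u))) evaluates to true; next u becomes -11; next ((5 - x) <= (-1 - y)) evaluates to false; next t becomes 4; next final value 23
compute2: t becomes 3; next u becomes 3; next (!(abs((t - u)) != (y + u))) evaluates to false; next u becomes 1; next ((-1 - y) >= (5 - x)) evaluates to false; next t becomes 4; next final value 11
23 vs 11 — the two versions disagree here.
verdict: not equivalent; witness: x=-3, y=-1


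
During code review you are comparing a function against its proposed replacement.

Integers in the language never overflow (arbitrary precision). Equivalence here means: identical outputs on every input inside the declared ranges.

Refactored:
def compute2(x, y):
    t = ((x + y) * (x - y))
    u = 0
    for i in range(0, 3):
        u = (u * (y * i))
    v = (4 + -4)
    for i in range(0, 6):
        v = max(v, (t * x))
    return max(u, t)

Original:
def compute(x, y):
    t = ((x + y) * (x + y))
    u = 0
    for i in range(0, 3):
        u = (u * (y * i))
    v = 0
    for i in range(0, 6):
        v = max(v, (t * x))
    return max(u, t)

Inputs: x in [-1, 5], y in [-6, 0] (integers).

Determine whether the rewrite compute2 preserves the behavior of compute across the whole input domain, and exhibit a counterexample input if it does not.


There is a counterexample at x=-1, y=-6: 49 on one side, 0 on the other.
compute: t = 49; u = 0; [i=0]; u = 0; [i=1]; u = 0; [i=2]; u = 0; v = 0; [i=0]; v = 0; [i=1]; v = 0; [i=2]; v = 0; [i=3]; v = 0; [i=4]; v = 0; [i=5]; v = 0; return 49
compute2: t = -35; u = 0; [i=0]; u = 0; [i=1]; u = 0; [i=2]; u = 0; v = 0; [i=0]; v = 35; [i=1]; v = 35; [i=2]; v = 35; [i=3]; v = 35; [i=4]; v = 35; [i=5]; v = 35; return 0
verdict: not equivalent; witness: x=-1, y=-6


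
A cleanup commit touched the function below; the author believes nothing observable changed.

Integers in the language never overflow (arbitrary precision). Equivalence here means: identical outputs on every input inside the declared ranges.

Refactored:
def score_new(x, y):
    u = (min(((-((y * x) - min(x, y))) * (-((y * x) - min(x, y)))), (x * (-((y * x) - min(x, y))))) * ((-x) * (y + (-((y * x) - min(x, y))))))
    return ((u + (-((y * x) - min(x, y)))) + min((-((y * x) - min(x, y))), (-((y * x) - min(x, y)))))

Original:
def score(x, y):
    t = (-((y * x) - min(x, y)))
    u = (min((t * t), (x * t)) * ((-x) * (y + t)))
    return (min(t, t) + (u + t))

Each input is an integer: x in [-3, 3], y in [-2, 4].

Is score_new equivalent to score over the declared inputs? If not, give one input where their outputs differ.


The two are interchangeable: statement counts differ, plus local variable names differ, plus min/max/abs usage differs, plus arithmetic usage differs, and every declared input agrees.
One worked example (x=0, y=-2) — score: t becomes -2; next u becomes 0; next final value -4; score_new: u becomes 0; next final value -4; agreement on -4.
Every one of the 49 inputs gives matching results.
verdict: equivalent


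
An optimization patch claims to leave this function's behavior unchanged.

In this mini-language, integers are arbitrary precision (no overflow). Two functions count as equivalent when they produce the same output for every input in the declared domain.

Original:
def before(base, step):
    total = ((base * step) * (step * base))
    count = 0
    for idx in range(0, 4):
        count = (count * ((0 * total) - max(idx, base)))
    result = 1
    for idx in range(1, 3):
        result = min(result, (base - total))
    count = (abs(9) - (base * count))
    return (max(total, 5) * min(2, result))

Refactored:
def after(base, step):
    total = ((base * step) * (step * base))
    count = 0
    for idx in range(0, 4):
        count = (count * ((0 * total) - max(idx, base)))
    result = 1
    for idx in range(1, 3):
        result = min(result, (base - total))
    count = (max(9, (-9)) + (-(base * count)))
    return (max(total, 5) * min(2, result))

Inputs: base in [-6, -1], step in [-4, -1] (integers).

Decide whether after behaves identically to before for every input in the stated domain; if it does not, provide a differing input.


The two are interchangeable: constant usage differs, and min/max/abs usage differs, and arithmetic usage differs, and every declared input agrees.
Tracing base=-4, step=-2: before: total=64, then count=0, then (idx=0), then count=0, then (idx=1), then count=0, then (idx=2), then count=0, then (idx=3), then count=0, then result=1, then (idx=1), then result=-68, then (idx=2), then result=-68, then count=9, then returns -4352 | after: total=64, then count=0, then (idx=0), then count=0, then (idx=1), then count=0, then (idx=2), then count=0, then (idx=3), then count=0, then result=1, then (idx=1), then result=-68, then (idx=2), then result=-68, then count=9, then returns -4352 — matching result -4352.
Every one of the 24 inputs gives matching results.
verdict: equivalent


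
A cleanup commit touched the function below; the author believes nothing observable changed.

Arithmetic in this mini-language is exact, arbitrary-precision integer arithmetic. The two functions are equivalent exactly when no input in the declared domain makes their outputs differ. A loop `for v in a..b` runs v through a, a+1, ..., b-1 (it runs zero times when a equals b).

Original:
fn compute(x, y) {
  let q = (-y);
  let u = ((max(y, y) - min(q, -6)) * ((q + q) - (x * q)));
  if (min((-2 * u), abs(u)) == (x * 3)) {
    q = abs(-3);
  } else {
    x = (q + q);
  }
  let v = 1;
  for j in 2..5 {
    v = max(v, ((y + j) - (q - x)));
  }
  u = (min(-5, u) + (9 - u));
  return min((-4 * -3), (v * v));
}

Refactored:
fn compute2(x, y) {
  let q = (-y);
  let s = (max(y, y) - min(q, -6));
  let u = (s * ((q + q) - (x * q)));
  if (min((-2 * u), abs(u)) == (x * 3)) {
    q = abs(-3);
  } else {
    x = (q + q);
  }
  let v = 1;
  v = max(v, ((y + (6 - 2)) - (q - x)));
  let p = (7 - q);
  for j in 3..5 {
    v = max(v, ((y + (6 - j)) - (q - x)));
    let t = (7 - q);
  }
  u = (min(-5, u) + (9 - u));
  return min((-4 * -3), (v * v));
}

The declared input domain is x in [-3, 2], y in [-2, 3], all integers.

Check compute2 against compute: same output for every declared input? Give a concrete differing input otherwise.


The two are interchangeable: arithmetic usage differs; and min/max/abs usage differs; and statement counts differ; and local variable names differ; and loop structure differs; and constant usage differs, and every declared input agrees.
Spot check at x=1, y=3 — compute: q = -3; u = -27; (min((-2 * u), abs(u)) == (x * 3)) -> false; x = -6; v = 1; [j=2]; v = 2; [j=3]; v = 3; [j=4]; v = 4; u = 9; return 12. compute2: q = -3; s = 9; u = -27; (min((-2 * u), abs(u)) == (x * 3)) -> false; x = -6; v = 1; v = 4; p = 10; [j=3]; v = 4; t = 10; [j=4]; v = 4; t = 10; u = 9; return 12. Both give 12.
Every one of the 36 inputs gives matching results.
verdict: equivalent


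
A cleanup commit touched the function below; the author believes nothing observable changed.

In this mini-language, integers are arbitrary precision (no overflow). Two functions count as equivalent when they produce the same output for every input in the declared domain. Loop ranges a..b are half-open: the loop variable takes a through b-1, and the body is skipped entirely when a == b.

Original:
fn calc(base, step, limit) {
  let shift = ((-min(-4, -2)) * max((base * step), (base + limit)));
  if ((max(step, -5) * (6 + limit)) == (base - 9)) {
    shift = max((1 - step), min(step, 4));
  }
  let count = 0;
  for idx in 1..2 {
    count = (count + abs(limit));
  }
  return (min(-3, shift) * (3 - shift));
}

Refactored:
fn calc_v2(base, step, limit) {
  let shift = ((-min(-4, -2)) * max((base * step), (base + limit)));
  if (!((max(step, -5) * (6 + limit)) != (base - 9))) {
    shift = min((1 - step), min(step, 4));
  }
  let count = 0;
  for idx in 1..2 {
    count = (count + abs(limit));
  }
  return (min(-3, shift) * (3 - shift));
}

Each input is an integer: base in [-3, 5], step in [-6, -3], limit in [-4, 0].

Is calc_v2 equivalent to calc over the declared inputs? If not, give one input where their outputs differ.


Run the pair on base=-3, step=-4, limit=-3.
calc: shift becomes 48; next ((max(step, -5) * (6 + limit)) == (base - 9)) evaluates to true; next shift becomes 5; next count becomes 0; next at idx=1:; next count becomes 3; next final value 6
calc_v2: shift becomes 48; next (!((max(step, -5) * (6 + limit)) != (base - 9))) evaluates to true; next shift becomes -4; next count becomes 0; next at idx=1:; next count becomes 3; next final value -28
6 and -28 differ, so these are not the same function on this domain.
verdict: not equivalent; witness: base=-3, step=-4, limit=-3


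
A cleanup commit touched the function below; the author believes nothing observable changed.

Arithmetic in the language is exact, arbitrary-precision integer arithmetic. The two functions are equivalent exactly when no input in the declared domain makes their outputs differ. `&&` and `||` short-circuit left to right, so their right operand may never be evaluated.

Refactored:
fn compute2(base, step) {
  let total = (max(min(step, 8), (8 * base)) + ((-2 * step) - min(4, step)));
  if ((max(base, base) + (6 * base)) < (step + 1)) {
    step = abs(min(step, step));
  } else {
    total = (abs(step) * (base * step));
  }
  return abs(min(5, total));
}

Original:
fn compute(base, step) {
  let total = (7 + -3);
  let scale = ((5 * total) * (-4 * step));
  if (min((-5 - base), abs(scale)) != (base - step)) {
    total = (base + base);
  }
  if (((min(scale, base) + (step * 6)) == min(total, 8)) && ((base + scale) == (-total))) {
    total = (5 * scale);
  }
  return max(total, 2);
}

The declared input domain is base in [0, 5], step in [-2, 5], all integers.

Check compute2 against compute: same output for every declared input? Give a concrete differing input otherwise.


These are not equivalent — on base=0, step=-2 the outputs split (2 vs 0).
compute: total := 4 | scale := 160 | (min((-5 - base), abs(scale)) != (base - step)): true | total := 0 | (((min(scale, base) + (step * 6)) == min(total, 8)) && ((base + scale) == (-total))): false | result 2
compute2: total := 6 | ((max(base, base) + (6 * base)) < (step + 1)): false | total := 0 | result 0
verdict: not equivalent; witness: base=0, step=-2


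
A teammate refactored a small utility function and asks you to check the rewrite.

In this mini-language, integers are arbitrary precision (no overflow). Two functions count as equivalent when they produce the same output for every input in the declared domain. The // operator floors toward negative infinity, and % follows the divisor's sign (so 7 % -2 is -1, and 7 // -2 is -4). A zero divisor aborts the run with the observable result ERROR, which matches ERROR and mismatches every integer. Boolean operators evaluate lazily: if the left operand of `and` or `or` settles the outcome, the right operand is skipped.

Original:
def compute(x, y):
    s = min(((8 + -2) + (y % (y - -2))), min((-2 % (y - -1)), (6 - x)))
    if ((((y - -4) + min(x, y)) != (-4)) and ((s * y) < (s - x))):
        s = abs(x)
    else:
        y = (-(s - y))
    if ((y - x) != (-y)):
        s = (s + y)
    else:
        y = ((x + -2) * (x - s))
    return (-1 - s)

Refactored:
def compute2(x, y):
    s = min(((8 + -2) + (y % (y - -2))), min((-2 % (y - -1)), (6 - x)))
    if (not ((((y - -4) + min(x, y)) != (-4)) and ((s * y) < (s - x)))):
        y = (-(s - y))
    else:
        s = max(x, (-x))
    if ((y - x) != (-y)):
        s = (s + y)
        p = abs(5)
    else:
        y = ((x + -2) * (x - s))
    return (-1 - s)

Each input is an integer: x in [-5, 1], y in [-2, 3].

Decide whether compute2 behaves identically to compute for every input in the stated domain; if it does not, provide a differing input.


Behavior is preserved: although constant usage differs, and boolean connective usage differs, and statement counts differ, and min/max/abs usage differs, and local variable names differ, the outputs never diverge.
As a probe, take x=-2, y=2: compute runs s = 1; ((((y - -4) + min(x, y)) != (-4)) and ((s * y) < (s - x))) -> true; s = 2; ((y - x) != (-y)) -> true; s = 4; return -5; compute2 runs s = 1; (not ((((y - -4) + min(x, y)) != (-4)) and ((s * y) < (s - x)))) -> false; s = 2; ((y - x) != (-y)) -> true; s = 4; p = 5; return -5; both end at -5.
Across all 42 domain points the two functions coincide.
verdict: equivalent


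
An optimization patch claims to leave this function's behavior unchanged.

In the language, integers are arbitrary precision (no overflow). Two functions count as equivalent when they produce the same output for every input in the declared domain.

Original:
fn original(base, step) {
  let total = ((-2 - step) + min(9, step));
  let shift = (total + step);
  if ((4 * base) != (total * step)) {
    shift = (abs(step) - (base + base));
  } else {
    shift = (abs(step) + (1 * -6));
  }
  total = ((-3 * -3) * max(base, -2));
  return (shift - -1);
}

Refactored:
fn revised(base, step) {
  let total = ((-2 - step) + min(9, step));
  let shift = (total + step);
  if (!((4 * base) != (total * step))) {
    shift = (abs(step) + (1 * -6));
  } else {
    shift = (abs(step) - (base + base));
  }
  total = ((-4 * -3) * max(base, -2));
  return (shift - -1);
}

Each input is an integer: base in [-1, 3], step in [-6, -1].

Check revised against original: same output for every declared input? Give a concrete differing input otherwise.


The one real change (`-3` became `-4`) has no effect anywhere in the declared ranges; all 30 inputs agree.
verdict: equivalent


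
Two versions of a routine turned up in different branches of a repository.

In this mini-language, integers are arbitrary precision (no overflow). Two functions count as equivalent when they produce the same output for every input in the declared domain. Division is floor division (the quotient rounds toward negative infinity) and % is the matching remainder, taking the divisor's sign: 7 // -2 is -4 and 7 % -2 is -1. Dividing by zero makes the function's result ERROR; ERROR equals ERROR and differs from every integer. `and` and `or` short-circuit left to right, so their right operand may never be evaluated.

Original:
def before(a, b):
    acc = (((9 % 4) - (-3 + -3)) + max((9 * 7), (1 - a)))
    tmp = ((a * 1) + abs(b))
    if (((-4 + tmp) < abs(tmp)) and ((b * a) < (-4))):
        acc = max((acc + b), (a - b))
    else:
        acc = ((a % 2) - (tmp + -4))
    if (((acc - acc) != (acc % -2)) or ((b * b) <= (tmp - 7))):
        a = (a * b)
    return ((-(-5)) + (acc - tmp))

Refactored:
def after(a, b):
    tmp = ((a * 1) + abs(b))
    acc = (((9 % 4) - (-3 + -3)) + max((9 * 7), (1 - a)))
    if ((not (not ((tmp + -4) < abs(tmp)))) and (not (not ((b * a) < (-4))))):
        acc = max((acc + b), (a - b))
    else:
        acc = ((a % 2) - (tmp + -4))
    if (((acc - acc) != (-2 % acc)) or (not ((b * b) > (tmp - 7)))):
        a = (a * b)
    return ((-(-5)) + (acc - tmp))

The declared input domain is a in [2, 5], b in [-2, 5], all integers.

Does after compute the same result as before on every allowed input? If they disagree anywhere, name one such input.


The rewrite breaks on a=2, b=-2, where the results are 1 and ERROR.
before: acc becomes 70; next tmp becomes 4; next (((-4 + tmp) < abs(tmp)) and ((b * a) < (-4))) evaluates to false; next acc becomes 0; next (((acc - acc) != (acc % -2)) or ((b * b) <= (tmp - 7))) evaluates to false; next final value 1
after: tmp becomes 4; next acc becomes 70; next ((not (not ((tmp + -4) < abs(tmp)))) and (not (not ((b * a) < (-4))))) evaluates to false; next acc becomes 0; next hits division by zero so the output is ERROR
verdict: not equivalent; witness: a=2, b=-2


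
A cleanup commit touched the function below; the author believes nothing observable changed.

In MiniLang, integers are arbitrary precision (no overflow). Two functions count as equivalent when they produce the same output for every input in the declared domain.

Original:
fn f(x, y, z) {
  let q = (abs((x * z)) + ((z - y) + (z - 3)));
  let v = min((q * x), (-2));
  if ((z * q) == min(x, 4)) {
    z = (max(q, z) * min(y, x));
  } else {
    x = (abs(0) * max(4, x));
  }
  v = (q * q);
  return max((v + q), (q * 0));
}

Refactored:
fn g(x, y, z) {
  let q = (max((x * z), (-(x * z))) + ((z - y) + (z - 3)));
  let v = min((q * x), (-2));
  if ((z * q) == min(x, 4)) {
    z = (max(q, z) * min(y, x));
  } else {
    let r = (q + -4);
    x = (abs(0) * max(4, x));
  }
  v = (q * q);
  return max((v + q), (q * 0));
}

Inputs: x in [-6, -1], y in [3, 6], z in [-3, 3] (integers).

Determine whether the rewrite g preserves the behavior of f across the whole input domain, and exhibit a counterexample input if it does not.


Although arithmetic usage differs, and min/max/abs usage differs, and local variable names differ, and constant usage differs, and statement counts differ, 168/168 inputs agree.
verdict: equivalent


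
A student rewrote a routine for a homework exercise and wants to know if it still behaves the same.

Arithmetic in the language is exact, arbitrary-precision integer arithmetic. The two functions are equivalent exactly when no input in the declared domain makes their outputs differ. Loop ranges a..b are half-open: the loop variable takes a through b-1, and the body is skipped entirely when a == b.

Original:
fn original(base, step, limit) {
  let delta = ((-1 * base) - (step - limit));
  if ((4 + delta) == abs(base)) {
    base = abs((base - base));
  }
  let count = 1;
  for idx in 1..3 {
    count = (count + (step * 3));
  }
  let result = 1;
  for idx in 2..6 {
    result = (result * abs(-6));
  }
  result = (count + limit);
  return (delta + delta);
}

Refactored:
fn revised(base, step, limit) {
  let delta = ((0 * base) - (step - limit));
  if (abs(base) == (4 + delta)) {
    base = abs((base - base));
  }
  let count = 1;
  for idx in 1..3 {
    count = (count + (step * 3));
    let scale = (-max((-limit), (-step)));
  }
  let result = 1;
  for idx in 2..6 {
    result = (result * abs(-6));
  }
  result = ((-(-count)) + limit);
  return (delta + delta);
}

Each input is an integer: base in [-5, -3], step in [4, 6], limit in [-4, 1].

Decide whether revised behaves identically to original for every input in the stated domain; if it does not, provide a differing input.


Not equivalent: base=-5, step=4, limit=-4 separates them (-6 vs -16).
original: delta = -3; ((4 + delta) == abs(base)) -> false; count = 1; [idx=1]; count = 13; [idx=2]; count = 25; result = 1; [idx=2]; result = 6; [idx=3]; result = 36; [idx=4]; result = 216; [idx=5]; result = 1296; result = 21; return -6
revised: delta = -8; (abs(base) == (4 + delta)) -> false; count = 1; [idx=1]; count = 13; scale = -4; [idx=2]; count = 25; scale = -4; result = 1; [idx=2]; result = 6; [idx=3]; result = 36; [idx=4]; result = 216; [idx=5]; result = 1296; result = 21; return -16
verdict: not equivalent; witness: base=-5, step=4, limit=-4


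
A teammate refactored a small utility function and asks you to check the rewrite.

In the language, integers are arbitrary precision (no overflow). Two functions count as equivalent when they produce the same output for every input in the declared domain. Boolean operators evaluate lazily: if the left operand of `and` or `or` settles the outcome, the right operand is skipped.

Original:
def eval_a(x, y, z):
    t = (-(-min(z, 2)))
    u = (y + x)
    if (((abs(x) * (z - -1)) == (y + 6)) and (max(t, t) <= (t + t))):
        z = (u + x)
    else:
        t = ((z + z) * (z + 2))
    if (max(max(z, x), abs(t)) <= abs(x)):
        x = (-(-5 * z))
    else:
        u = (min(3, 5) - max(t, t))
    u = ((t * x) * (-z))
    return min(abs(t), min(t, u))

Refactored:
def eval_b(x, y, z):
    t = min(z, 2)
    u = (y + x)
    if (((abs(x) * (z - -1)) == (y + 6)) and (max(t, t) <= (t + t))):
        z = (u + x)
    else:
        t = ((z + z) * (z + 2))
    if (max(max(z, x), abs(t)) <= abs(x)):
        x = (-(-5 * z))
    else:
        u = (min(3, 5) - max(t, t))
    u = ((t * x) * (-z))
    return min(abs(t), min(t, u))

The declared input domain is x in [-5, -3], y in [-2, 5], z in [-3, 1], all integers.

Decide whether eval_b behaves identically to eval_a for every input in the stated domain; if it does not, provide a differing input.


Behavior is preserved: although same computation, different form, the outputs never diverge.
One worked example (x=-3, y=4, z=0) — eval_a: t = 0; u = 1; (((abs(x) * (z - -1)) == (y + 6)) and (max(t, t) <= (t + t))) -> false; t = 0; (max(max(z, x), abs(t)) <= abs(x)) -> true; x = 0; u = 0; return 0; eval_b: t = 0; u = 1; (((abs(x) * (z - -1)) == (y + 6)) and (max(t, t) <= (t + t))) -> false; t = 0; (max(max(z, x), abs(t)) <= abs(x)) -> true; x = 0; u = 0; return 0; agreement on 0.
An exhaustive pass over the 120 declared inputs shows identical outputs.
verdict: equivalent


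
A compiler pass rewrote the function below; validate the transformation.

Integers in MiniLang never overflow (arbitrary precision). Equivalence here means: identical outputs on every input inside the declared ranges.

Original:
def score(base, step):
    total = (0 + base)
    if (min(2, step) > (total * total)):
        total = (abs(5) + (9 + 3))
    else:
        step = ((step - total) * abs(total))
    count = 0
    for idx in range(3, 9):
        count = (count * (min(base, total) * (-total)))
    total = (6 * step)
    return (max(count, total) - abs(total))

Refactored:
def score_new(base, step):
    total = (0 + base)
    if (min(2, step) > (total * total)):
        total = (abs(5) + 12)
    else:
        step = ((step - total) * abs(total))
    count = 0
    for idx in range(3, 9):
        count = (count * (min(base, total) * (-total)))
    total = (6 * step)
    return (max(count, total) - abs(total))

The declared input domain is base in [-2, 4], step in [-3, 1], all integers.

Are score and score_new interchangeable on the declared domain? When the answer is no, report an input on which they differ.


Equivalent — the differences include constant usage differs; arithmetic usage differs, yet no declared input distinguishes the two.
One worked example (base=1, step=-1) — score: total=1, then (min(2, step) > (total * total)) is false, then step=-2, then count=0, then (idx=3), then count=0, then (idx=4), then count=0, then (idx=5), then count=0, then (idx=6), then count=0, then (idx=7), then count=0, then (idx=8), then count=0, then total=-12, then returns -12; score_new: total=1, then (min(2, step) > (total * total)) is false, then step=-2, then count=0, then (idx=3), then count=0, then (idx=4), then count=0, then (idx=5), then count=0, then (idx=6), then count=0, then (idx=7), then count=0, then (idx=8), then count=0, then total=-12, then returns -12; agreement on -12.
Every one of the 35 inputs gives matching results.
verdict: equivalent


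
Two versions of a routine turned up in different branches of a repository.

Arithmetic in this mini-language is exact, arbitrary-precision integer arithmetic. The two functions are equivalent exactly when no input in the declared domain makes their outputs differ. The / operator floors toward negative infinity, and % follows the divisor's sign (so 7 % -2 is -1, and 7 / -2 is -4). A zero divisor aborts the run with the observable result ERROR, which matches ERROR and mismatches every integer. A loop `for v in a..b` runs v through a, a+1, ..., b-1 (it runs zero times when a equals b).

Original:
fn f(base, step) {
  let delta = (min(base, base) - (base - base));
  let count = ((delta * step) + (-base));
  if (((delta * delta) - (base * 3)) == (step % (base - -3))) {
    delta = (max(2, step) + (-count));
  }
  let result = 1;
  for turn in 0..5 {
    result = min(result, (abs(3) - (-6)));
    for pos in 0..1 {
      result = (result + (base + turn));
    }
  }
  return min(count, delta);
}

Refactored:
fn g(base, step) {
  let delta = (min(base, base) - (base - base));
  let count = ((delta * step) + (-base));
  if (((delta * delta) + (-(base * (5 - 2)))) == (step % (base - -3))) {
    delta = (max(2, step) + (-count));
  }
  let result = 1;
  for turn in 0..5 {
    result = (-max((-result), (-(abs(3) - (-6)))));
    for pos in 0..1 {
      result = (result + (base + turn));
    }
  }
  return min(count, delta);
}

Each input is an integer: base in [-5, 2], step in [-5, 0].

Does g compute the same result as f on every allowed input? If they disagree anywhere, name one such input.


Changes here: constant usage differs, plus min/max/abs usage differs, plus arithmetic usage differs; the full 48-point sweep finds no disagreement.
verdict: equivalent


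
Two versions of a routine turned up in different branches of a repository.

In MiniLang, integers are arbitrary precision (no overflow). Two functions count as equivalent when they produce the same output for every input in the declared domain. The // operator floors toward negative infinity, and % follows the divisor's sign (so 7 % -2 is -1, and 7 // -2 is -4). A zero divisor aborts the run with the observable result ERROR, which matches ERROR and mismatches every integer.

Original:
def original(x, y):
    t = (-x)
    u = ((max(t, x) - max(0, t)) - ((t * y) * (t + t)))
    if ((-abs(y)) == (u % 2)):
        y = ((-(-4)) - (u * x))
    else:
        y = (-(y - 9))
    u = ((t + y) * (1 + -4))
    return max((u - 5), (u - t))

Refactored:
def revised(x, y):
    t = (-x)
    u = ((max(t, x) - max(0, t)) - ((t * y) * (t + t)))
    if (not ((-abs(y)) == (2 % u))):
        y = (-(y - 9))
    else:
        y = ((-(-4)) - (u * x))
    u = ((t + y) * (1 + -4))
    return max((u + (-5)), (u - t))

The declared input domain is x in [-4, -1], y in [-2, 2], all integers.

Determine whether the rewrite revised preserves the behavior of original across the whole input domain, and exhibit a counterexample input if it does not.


The rewrite breaks on x=-4, y=0, where the results are -28 and ERROR.
original: t=4, then u=0, then ((-abs(y)) == (u % 2)) is true, then y=4, then u=-24, then returns -28
revised: t=4, then u=0, then a zero divisor aborts: ERROR
verdict: not equivalent; witness: x=-4, y=0


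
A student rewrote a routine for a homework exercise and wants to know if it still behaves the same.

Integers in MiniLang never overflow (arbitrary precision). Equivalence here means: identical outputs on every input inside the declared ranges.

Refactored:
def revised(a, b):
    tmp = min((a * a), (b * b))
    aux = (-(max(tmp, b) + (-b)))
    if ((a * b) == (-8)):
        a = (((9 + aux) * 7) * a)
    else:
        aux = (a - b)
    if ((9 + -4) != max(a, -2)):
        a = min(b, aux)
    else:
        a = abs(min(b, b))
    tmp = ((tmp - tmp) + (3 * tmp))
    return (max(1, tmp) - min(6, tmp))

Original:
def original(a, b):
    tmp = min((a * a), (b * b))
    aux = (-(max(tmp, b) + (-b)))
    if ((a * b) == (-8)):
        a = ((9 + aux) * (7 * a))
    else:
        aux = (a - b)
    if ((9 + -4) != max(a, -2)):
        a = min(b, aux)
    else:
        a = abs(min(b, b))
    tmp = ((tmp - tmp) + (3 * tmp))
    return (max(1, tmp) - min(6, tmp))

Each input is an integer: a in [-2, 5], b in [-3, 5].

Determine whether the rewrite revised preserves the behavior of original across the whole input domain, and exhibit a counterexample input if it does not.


The two are interchangeable: same computation, different form, and every declared input agrees.
One worked example (a=4, b=-2) — original: tmp=4, then aux=-6, then ((a * b) == (-8)) is true, then a=84, then ((9 + -4) != max(a, -2)) is true, then a=-6, then tmp=12, then returns 6; revised: tmp=4, then aux=-6, then ((a * b) == (-8)) is true, then a=84, then ((9 + -4) != max(a, -2)) is true, then a=-6, then tmp=12, then returns 6; agreement on 6.
An exhaustive pass over the 72 declared inputs shows identical outputs.
verdict: equivalent


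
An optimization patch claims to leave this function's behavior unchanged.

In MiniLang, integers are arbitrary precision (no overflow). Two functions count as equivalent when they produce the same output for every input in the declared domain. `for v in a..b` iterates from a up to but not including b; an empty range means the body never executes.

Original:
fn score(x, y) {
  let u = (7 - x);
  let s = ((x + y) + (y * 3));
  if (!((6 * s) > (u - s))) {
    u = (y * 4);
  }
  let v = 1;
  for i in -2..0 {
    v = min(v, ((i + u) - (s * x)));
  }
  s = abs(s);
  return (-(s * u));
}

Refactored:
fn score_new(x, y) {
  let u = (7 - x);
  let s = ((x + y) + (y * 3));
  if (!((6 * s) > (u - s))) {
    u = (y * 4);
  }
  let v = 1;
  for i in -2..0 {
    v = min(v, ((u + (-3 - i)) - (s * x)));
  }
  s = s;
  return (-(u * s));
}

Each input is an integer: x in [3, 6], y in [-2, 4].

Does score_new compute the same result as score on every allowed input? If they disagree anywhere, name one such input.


These are not equivalent — on x=3, y=-2 the outputs split (40 vs -40).
score: u becomes 4; next s becomes -5; next (!((6 * s) > (u - s))) evaluates to true; next u becomes -8; next v becomes 1; next at i=-2:; next v becomes 1; next at i=-1:; next v becomes 1; next s becomes 5; next final value 40
score_new: u becomes 4; next s becomes -5; next (!((6 * s) > (u - s))) evaluates to true; next u becomes -8; next v becomes 1; next at i=-2:; next v becomes 1; next at i=-1:; next v becomes 1; next s becomes -5; next final value -40
verdict: not equivalent; witness: x=3, y=-2
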